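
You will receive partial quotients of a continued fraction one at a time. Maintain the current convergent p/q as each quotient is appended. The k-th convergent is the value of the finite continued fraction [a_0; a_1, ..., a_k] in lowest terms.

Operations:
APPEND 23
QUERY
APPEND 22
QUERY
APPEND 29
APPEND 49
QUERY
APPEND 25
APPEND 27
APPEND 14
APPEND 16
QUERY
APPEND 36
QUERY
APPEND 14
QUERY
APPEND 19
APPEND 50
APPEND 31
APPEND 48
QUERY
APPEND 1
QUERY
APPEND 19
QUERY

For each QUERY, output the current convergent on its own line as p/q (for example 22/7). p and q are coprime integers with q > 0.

23/1
507/22
722081/31333
110207048566/4782174649
3974311156139/172455848382
55750563234512/2419164051997
79291894558215056134/3440684538433963383
80942700330236331723/3512317356988715365
1617203200832705358871/70174714321219555318

APPEND 23: p_0 = 23·1 + 0 = 23, q_0 = 23·0 + 1 = 1 → 23/1
APPEND 22: p_1 = 22·23 + 1 = 507, q_1 = 22·1 + 0 = 22 → 507/22
APPEND 29: p_2 = 29·507 + 23 = 14726, q_2 = 29·22 + 1 = 639 → 14726/639
APPEND 49: p_3 = 49·14726 + 507 = 722081, q_3 = 49·639 + 22 = 31333 → 722081/31333
APPEND 25: p_4 = 25·722081 + 14726 = 18066751, q_4 = 25·31333 + 639 = 783964 → 18066751/783964
APPEND 27: p_5 = 27·18066751 + 722081 = 488524358, q_5 = 27·783964 + 31333 = 21198361 → 488524358/21198361
APPEND 14: p_6 = 14·488524358 + 18066751 = 6857407763, q_6 = 14·21198361 + 783964 = 297561018 → 6857407763/297561018
APPEND 16: p_7 = 16·6857407763 + 488524358 = 110207048566, q_7 = 16·297561018 + 21198361 = 4782174649 → 110207048566/4782174649
APPEND 36: p_8 = 36·110207048566 + 6857407763 = 3974311156139, q_8 = 36·4782174649 + 297561018 = 172455848382 → 3974311156139/172455848382
APPEND 14: p_9 = 14·3974311156139 + 110207048566 = 55750563234512, q_9 = 14·172455848382 + 4782174649 = 2419164051997 → 55750563234512/2419164051997
APPEND 19: p_10 = 19·55750563234512 + 3974311156139 = 1063235012611867, q_10 = 19·2419164051997 + 172455848382 = 46136572836325 → 1063235012611867/46136572836325
APPEND 50: p_11 = 50·1063235012611867 + 55750563234512 = 53217501193827862, q_11 = 50·46136572836325 + 2419164051997 = 2309247805868247 → 53217501193827862/2309247805868247
APPEND 31: p_12 = 31·53217501193827862 + 1063235012611867 = 1650805772021275589, q_12 = 31·2309247805868247 + 46136572836325 = 71632818554751982 → 1650805772021275589/71632818554751982
APPEND 48: p_13 = 48·1650805772021275589 + 53217501193827862 = 79291894558215056134, q_13 = 48·71632818554751982 + 2309247805868247 = 3440684538433963383 → 79291894558215056134/3440684538433963383
APPEND 1: p_14 = 1·79291894558215056134 + 1650805772021275589 = 80942700330236331723, q_14 = 1·3440684538433963383 + 71632818554751982 = 3512317356988715365 → 80942700330236331723/3512317356988715365
APPEND 19: p_15 = 19·80942700330236331723 + 79291894558215056134 = 1617203200832705358871, q_15 = 19·3512317356988715365 + 3440684538433963383 = 70174714321219555318 → 1617203200832705358871/70174714321219555318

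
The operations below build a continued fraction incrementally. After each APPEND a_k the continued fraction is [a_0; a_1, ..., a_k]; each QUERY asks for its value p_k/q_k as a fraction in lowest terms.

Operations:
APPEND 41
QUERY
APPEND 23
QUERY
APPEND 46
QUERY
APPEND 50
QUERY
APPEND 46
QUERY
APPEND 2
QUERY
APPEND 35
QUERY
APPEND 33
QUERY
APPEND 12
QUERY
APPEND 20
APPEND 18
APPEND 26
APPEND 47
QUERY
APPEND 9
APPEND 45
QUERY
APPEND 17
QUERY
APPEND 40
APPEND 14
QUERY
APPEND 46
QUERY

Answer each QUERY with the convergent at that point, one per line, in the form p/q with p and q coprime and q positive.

41/1
944/23
43465/1059
2174194/52973
100056389/2437817
202286972/4928607
7180100409/174939062
237145600469/5777917653
2852927306037/69509950898
1267489385156875000/30881657846506647
515813253872415429235/12567496505550361707
8780259666153001375978/213926032035416234687
4932947058266047587932948/120188448922946212723305
227267290880138181515383963/5537238259233447985021217

APPEND 41: p_0 = 41·1 + 0 = 41, q_0 = 41·0 + 1 = 1 → 41/1
APPEND 23: p_1 = 23·41 + 1 = 944, q_1 = 23·1 + 0 = 23 → 944/23
APPEND 46: p_2 = 46·944 + 41 = 43465, q_2 = 46·23 + 1 = 1059 → 43465/1059
APPEND 50: p_3 = 50·43465 + 944 = 2174194, q_3 = 50·1059 + 23 = 52973 → 2174194/52973
APPEND 46: p_4 = 46·2174194 + 43465 = 100056389, q_4 = 46·52973 + 1059 = 2437817 → 100056389/2437817
APPEND 2: p_5 = 2·100056389 + 2174194 = 202286972, q_5 = 2·2437817 + 52973 = 4928607 → 202286972/4928607
APPEND 35: p_6 = 35·202286972 + 100056389 = 7180100409, q_6 = 35·4928607 + 2437817 = 174939062 → 7180100409/174939062
APPEND 33: p_7 = 33·7180100409 + 202286972 = 237145600469, q_7 = 33·174939062 + 4928607 = 5777917653 → 237145600469/5777917653
APPEND 12: p_8 = 12·237145600469 + 7180100409 = 2852927306037, q_8 = 12·5777917653 + 174939062 = 69509950898 → 2852927306037/69509950898
APPEND 20: p_9 = 20·2852927306037 + 237145600469 = 57295691721209, q_9 = 20·69509950898 + 5777917653 = 1395976935613 → 57295691721209/1395976935613
APPEND 18: p_10 = 18·57295691721209 + 2852927306037 = 1034175378287799, q_10 = 18·1395976935613 + 69509950898 = 25197094791932 → 1034175378287799/25197094791932
APPEND 26: p_11 = 26·1034175378287799 + 57295691721209 = 26945855527203983, q_11 = 26·25197094791932 + 1395976935613 = 656520441525845 → 26945855527203983/656520441525845
APPEND 47: p_12 = 47·26945855527203983 + 1034175378287799 = 1267489385156875000, q_12 = 47·656520441525845 + 25197094791932 = 30881657846506647 → 1267489385156875000/30881657846506647
APPEND 9: p_13 = 9·1267489385156875000 + 26945855527203983 = 11434350321939078983, q_13 = 9·30881657846506647 + 656520441525845 = 278591441060085668 → 11434350321939078983/278591441060085668
APPEND 45: p_14 = 45·11434350321939078983 + 1267489385156875000 = 515813253872415429235, q_14 = 45·278591441060085668 + 30881657846506647 = 12567496505550361707 → 515813253872415429235/12567496505550361707
APPEND 17: p_15 = 17·515813253872415429235 + 11434350321939078983 = 8780259666153001375978, q_15 = 17·12567496505550361707 + 278591441060085668 = 213926032035416234687 → 8780259666153001375978/213926032035416234687
APPEND 40: p_16 = 40·8780259666153001375978 + 515813253872415429235 = 351726199899992470468355, q_16 = 40·213926032035416234687 + 12567496505550361707 = 8569608777922199749187 → 351726199899992470468355/8569608777922199749187
APPEND 14: p_17 = 14·351726199899992470468355 + 8780259666153001375978 = 4932947058266047587932948, q_17 = 14·8569608777922199749187 + 213926032035416234687 = 120188448922946212723305 → 4932947058266047587932948/120188448922946212723305
APPEND 46: p_18 = 46·4932947058266047587932948 + 351726199899992470468355 = 227267290880138181515383963, q_18 = 46·120188448922946212723305 + 8569608777922199749187 = 5537238259233447985021217 → 227267290880138181515383963/5537238259233447985021217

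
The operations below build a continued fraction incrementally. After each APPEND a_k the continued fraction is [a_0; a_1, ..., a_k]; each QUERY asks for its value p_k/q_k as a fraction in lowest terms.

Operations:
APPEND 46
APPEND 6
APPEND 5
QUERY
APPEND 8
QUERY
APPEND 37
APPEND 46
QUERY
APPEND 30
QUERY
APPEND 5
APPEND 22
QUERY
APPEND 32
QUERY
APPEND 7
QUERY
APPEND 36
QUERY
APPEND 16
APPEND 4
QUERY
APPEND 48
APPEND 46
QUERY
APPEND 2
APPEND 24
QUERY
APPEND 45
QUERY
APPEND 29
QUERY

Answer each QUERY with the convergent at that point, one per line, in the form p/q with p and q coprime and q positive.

1431/31
11725/254
20033501/433988
601440286/13029069
67200608768/1455774395
2153446715507/46650359973
15141327617317/328008294206
547241240938919/11854948951389
35631245971499003/771883715017109
79112888405442738593/1713831457282549561
3917789231254244403017/84871511619141032377
176460460254059698205116/3822682926201423893749
5121271136598985492351381/110942676371460433951098

APPEND 46: p_0 = 46·1 + 0 = 46, q_0 = 46·0 + 1 = 1 → 46/1
APPEND 6: p_1 = 6·46 + 1 = 277, q_1 = 6·1 + 0 = 6 → 277/6
APPEND 5: p_2 = 5·277 + 46 = 1431, q_2 = 5·6 + 1 = 31 → 1431/31
APPEND 8: p_3 = 8·1431 + 277 = 11725, q_3 = 8·31 + 6 = 254 → 11725/254
APPEND 37: p_4 = 37·11725 + 1431 = 435256, q_4 = 37·254 + 31 = 9429 → 435256/9429
APPEND 46: p_5 = 46·435256 + 11725 = 20033501, q_5 = 46·9429 + 254 = 433988 → 20033501/433988
APPEND 30: p_6 = 30·20033501 + 435256 = 601440286, q_6 = 30·433988 + 9429 = 13029069 → 601440286/13029069
APPEND 5: p_7 = 5·601440286 + 20033501 = 3027234931, q_7 = 5·13029069 + 433988 = 65579333 → 3027234931/65579333
APPEND 22: p_8 = 22·3027234931 + 601440286 = 67200608768, q_8 = 22·65579333 + 13029069 = 1455774395 → 67200608768/1455774395
APPEND 32: p_9 = 32·67200608768 + 3027234931 = 2153446715507, q_9 = 32·1455774395 + 65579333 = 46650359973 → 2153446715507/46650359973
APPEND 7: p_10 = 7·2153446715507 + 67200608768 = 15141327617317, q_10 = 7·46650359973 + 1455774395 = 328008294206 → 15141327617317/328008294206
APPEND 36: p_11 = 36·15141327617317 + 2153446715507 = 547241240938919, q_11 = 36·328008294206 + 46650359973 = 11854948951389 → 547241240938919/11854948951389
APPEND 16: p_12 = 16·547241240938919 + 15141327617317 = 8771001182640021, q_12 = 16·11854948951389 + 328008294206 = 190007191516430 → 8771001182640021/190007191516430
APPEND 4: p_13 = 4·8771001182640021 + 547241240938919 = 35631245971499003, q_13 = 4·190007191516430 + 11854948951389 = 771883715017109 → 35631245971499003/771883715017109
APPEND 48: p_14 = 48·35631245971499003 + 8771001182640021 = 1719070807814592165, q_14 = 48·771883715017109 + 190007191516430 = 37240425512337662 → 1719070807814592165/37240425512337662
APPEND 46: p_15 = 46·1719070807814592165 + 35631245971499003 = 79112888405442738593, q_15 = 46·37240425512337662 + 771883715017109 = 1713831457282549561 → 79112888405442738593/1713831457282549561
APPEND 2: p_16 = 2·79112888405442738593 + 1719070807814592165 = 159944847618700069351, q_16 = 2·1713831457282549561 + 37240425512337662 = 3464903340077436784 → 159944847618700069351/3464903340077436784
APPEND 24: p_17 = 24·159944847618700069351 + 79112888405442738593 = 3917789231254244403017, q_17 = 24·3464903340077436784 + 1713831457282549561 = 84871511619141032377 → 3917789231254244403017/84871511619141032377
APPEND 45: p_18 = 45·3917789231254244403017 + 159944847618700069351 = 176460460254059698205116, q_18 = 45·84871511619141032377 + 3464903340077436784 = 3822682926201423893749 → 176460460254059698205116/3822682926201423893749
APPEND 29: p_19 = 29·176460460254059698205116 + 3917789231254244403017 = 5121271136598985492351381, q_19 = 29·3822682926201423893749 + 84871511619141032377 = 110942676371460433951098 → 5121271136598985492351381/110942676371460433951098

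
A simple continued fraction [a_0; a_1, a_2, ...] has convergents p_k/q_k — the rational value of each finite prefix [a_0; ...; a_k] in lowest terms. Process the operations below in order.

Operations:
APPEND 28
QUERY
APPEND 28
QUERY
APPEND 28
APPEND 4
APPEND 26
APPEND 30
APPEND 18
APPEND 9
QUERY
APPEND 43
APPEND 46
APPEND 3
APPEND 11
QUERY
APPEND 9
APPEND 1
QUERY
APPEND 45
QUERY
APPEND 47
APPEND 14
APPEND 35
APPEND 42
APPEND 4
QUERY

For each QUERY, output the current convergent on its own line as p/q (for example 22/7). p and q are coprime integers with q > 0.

28/1
785/28
11435270921/407882931
776831440141739/27708681926904
7836872851413854/279532220145203
359719319724895545/12830773444752434
1406636717918433780314270/50173110136215109375881

APPEND 28: p_0 = 28·1 + 0 = 28, q_0 = 28·0 + 1 = 1 → 28/1
APPEND 28: p_1 = 28·28 + 1 = 785, q_1 = 28·1 + 0 = 28 → 785/28
APPEND 28: p_2 = 28·785 + 28 = 22008, q_2 = 28·28 + 1 = 785 → 22008/785
APPEND 4: p_3 = 4·22008 + 785 = 88817, q_3 = 4·785 + 28 = 3168 → 88817/3168
APPEND 26: p_4 = 26·88817 + 22008 = 2331250, q_4 = 26·3168 + 785 = 83153 → 2331250/83153
APPEND 30: p_5 = 30·2331250 + 88817 = 70026317, q_5 = 30·83153 + 3168 = 2497758 → 70026317/2497758
APPEND 18: p_6 = 18·70026317 + 2331250 = 1262804956, q_6 = 18·2497758 + 83153 = 45042797 → 1262804956/45042797
APPEND 9: p_7 = 9·1262804956 + 70026317 = 11435270921, q_7 = 9·45042797 + 2497758 = 407882931 → 11435270921/407882931
APPEND 43: p_8 = 43·11435270921 + 1262804956 = 492979454559, q_8 = 43·407882931 + 45042797 = 17584008830 → 492979454559/17584008830
APPEND 46: p_9 = 46·492979454559 + 11435270921 = 22688490180635, q_9 = 46·17584008830 + 407882931 = 809272289111 → 22688490180635/809272289111
APPEND 3: p_10 = 3·22688490180635 + 492979454559 = 68558449996464, q_10 = 3·809272289111 + 17584008830 = 2445400876163 → 68558449996464/2445400876163
APPEND 11: p_11 = 11·68558449996464 + 22688490180635 = 776831440141739, q_11 = 11·2445400876163 + 809272289111 = 27708681926904 → 776831440141739/27708681926904
APPEND 9: p_12 = 9·776831440141739 + 68558449996464 = 7060041411272115, q_12 = 9·27708681926904 + 2445400876163 = 251823538218299 → 7060041411272115/251823538218299
APPEND 1: p_13 = 1·7060041411272115 + 776831440141739 = 7836872851413854, q_13 = 1·251823538218299 + 27708681926904 = 279532220145203 → 7836872851413854/279532220145203
APPEND 45: p_14 = 45·7836872851413854 + 7060041411272115 = 359719319724895545, q_14 = 45·279532220145203 + 251823538218299 = 12830773444752434 → 359719319724895545/12830773444752434
APPEND 47: p_15 = 47·359719319724895545 + 7836872851413854 = 16914644899921504469, q_15 = 47·12830773444752434 + 279532220145203 = 603325884123509601 → 16914644899921504469/603325884123509601
APPEND 14: p_16 = 14·16914644899921504469 + 359719319724895545 = 237164747918625958111, q_16 = 14·603325884123509601 + 12830773444752434 = 8459393151173886848 → 237164747918625958111/8459393151173886848
APPEND 35: p_17 = 35·237164747918625958111 + 16914644899921504469 = 8317680822051830038354, q_17 = 35·8459393151173886848 + 603325884123509601 = 296682086175209549281 → 8317680822051830038354/296682086175209549281
APPEND 42: p_18 = 42·8317680822051830038354 + 237164747918625958111 = 349579759274095487568979, q_18 = 42·296682086175209549281 + 8459393151173886848 = 12469107012509974956650 → 349579759274095487568979/12469107012509974956650
APPEND 4: p_19 = 4·349579759274095487568979 + 8317680822051830038354 = 1406636717918433780314270, q_19 = 4·12469107012509974956650 + 296682086175209549281 = 50173110136215109375881 → 1406636717918433780314270/50173110136215109375881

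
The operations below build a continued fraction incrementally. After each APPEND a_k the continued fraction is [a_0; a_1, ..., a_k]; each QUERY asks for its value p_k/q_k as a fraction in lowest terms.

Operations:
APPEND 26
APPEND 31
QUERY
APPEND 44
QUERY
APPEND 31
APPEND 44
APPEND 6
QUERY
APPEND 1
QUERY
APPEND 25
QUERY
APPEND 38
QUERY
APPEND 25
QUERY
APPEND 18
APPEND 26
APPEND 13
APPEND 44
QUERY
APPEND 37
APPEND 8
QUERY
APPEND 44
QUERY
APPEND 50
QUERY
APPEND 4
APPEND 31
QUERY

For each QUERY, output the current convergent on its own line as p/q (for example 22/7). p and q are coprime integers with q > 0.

APPEND 26: p_0 = 26·1 + 0 = 26, q_0 = 26·0 + 1 = 1 → 26/1
APPEND 31: p_1 = 31·26 + 1 = 807, q_1 = 31·1 + 0 = 31 → 807/31
APPEND 44: p_2 = 44·807 + 26 = 35534, q_2 = 44·31 + 1 = 1365 → 35534/1365
APPEND 31: p_3 = 31·35534 + 807 = 1102361, q_3 = 31·1365 + 31 = 42346 → 1102361/42346
APPEND 44: p_4 = 44·1102361 + 35534 = 48539418, q_4 = 44·42346 + 1365 = 1864589 → 48539418/1864589
APPEND 6: p_5 = 6·48539418 + 1102361 = 292338869, q_5 = 6·1864589 + 42346 = 11229880 → 292338869/11229880
APPEND 1: p_6 = 1·292338869 + 48539418 = 340878287, q_6 = 1·11229880 + 1864589 = 13094469 → 340878287/13094469
APPEND 25: p_7 = 25·340878287 + 292338869 = 8814296044, q_7 = 25·13094469 + 11229880 = 338591605 → 8814296044/338591605
APPEND 38: p_8 = 38·8814296044 + 340878287 = 335284127959, q_8 = 38·338591605 + 13094469 = 12879575459 → 335284127959/12879575459
APPEND 25: p_9 = 25·335284127959 + 8814296044 = 8390917495019, q_9 = 25·12879575459 + 338591605 = 322327978080 → 8390917495019/322327978080
APPEND 18: p_10 = 18·8390917495019 + 335284127959 = 151371799038301, q_10 = 18·322327978080 + 12879575459 = 5814783180899 → 151371799038301/5814783180899
APPEND 26: p_11 = 26·151371799038301 + 8390917495019 = 3944057692490845, q_11 = 26·5814783180899 + 322327978080 = 151506690681454 → 3944057692490845/151506690681454
APPEND 13: p_12 = 13·3944057692490845 + 151371799038301 = 51424121801419286, q_12 = 13·151506690681454 + 5814783180899 = 1975401762039801 → 51424121801419286/1975401762039801
APPEND 44: p_13 = 44·51424121801419286 + 3944057692490845 = 2266605416954939429, q_13 = 44·1975401762039801 + 151506690681454 = 87069184220432698 → 2266605416954939429/87069184220432698
APPEND 37: p_14 = 37·2266605416954939429 + 51424121801419286 = 83915824549134178159, q_14 = 37·87069184220432698 + 1975401762039801 = 3223535217918049627 → 83915824549134178159/3223535217918049627
APPEND 8: p_15 = 8·83915824549134178159 + 2266605416954939429 = 673593201810028364701, q_15 = 8·3223535217918049627 + 87069184220432698 = 25875350927564829714 → 673593201810028364701/25875350927564829714
APPEND 44: p_16 = 44·673593201810028364701 + 83915824549134178159 = 29722016704190382225003, q_16 = 44·25875350927564829714 + 3223535217918049627 = 1141738976030770557043 → 29722016704190382225003/1141738976030770557043
APPEND 50: p_17 = 50·29722016704190382225003 + 673593201810028364701 = 1486774428411329139614851, q_17 = 50·1141738976030770557043 + 25875350927564829714 = 57112824152466092681864 → 1486774428411329139614851/57112824152466092681864
APPEND 4: p_18 = 4·1486774428411329139614851 + 29722016704190382225003 = 5976819730349506940684407, q_18 = 4·57112824152466092681864 + 1141738976030770557043 = 229593035585895141284499 → 5976819730349506940684407/229593035585895141284499
APPEND 31: p_19 = 31·5976819730349506940684407 + 1486774428411329139614851 = 186768186069246044300831468, q_19 = 31·229593035585895141284499 + 57112824152466092681864 = 7174496927315215472501333 → 186768186069246044300831468/7174496927315215472501333

807/31
35534/1365
292338869/11229880
340878287/13094469
8814296044/338591605
335284127959/12879575459
8390917495019/322327978080
2266605416954939429/87069184220432698
673593201810028364701/25875350927564829714
29722016704190382225003/1141738976030770557043
1486774428411329139614851/57112824152466092681864
186768186069246044300831468/7174496927315215472501333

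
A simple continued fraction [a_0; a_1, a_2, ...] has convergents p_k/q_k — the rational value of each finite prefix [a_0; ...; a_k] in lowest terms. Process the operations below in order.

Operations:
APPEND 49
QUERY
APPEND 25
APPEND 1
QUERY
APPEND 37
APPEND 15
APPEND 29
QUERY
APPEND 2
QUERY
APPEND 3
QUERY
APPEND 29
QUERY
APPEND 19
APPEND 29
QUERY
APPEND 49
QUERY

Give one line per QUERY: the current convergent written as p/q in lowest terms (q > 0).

49/1
1275/26
21139811/431086
43006912/877003
150160547/3062095
4397662775/89677758
2431864507663/49590923171
119245066628759/2431662174876

APPEND 49: p_0 = 49·1 + 0 = 49, q_0 = 49·0 + 1 = 1 → 49/1
APPEND 25: p_1 = 25·49 + 1 = 1226, q_1 = 25·1 + 0 = 25 → 1226/25
APPEND 1: p_2 = 1·1226 + 49 = 1275, q_2 = 1·25 + 1 = 26 → 1275/26
APPEND 37: p_3 = 37·1275 + 1226 = 48401, q_3 = 37·26 + 25 = 987 → 48401/987
APPEND 15: p_4 = 15·48401 + 1275 = 727290, q_4 = 15·987 + 26 = 14831 → 727290/14831
APPEND 29: p_5 = 29·727290 + 48401 = 21139811, q_5 = 29·14831 + 987 = 431086 → 21139811/431086
APPEND 2: p_6 = 2·21139811 + 727290 = 43006912, q_6 = 2·431086 + 14831 = 877003 → 43006912/877003
APPEND 3: p_7 = 3·43006912 + 21139811 = 150160547, q_7 = 3·877003 + 431086 = 3062095 → 150160547/3062095
APPEND 29: p_8 = 29·150160547 + 43006912 = 4397662775, q_8 = 29·3062095 + 877003 = 89677758 → 4397662775/89677758
APPEND 19: p_9 = 19·4397662775 + 150160547 = 83705753272, q_9 = 19·89677758 + 3062095 = 1706939497 → 83705753272/1706939497
APPEND 29: p_10 = 29·83705753272 + 4397662775 = 2431864507663, q_10 = 29·1706939497 + 89677758 = 49590923171 → 2431864507663/49590923171
APPEND 49: p_11 = 49·2431864507663 + 83705753272 = 119245066628759, q_11 = 49·49590923171 + 1706939497 = 2431662174876 → 119245066628759/2431662174876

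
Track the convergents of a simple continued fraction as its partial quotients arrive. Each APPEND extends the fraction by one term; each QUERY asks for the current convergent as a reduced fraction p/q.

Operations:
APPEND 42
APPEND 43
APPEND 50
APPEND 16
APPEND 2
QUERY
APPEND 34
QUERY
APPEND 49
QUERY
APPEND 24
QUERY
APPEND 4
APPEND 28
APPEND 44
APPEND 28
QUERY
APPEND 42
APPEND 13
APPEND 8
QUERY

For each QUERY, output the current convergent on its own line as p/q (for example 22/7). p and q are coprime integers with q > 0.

2986550/71069
102990779/2450805
5049534721/120160514
121291824083/2886303141
17087524765637595/406620782363909
75556710704846434815/1797974208729804652

APPEND 42: p_0 = 42·1 + 0 = 42, q_0 = 42·0 + 1 = 1 → 42/1
APPEND 43: p_1 = 43·42 + 1 = 1807, q_1 = 43·1 + 0 = 43 → 1807/43
APPEND 50: p_2 = 50·1807 + 42 = 90392, q_2 = 50·43 + 1 = 2151 → 90392/2151
APPEND 16: p_3 = 16·90392 + 1807 = 1448079, q_3 = 16·2151 + 43 = 34459 → 1448079/34459
APPEND 2: p_4 = 2·1448079 + 90392 = 2986550, q_4 = 2·34459 + 2151 = 71069 → 2986550/71069
APPEND 34: p_5 = 34·2986550 + 1448079 = 102990779, q_5 = 34·71069 + 34459 = 2450805 → 102990779/2450805
APPEND 49: p_6 = 49·102990779 + 2986550 = 5049534721, q_6 = 49·2450805 + 71069 = 120160514 → 5049534721/120160514
APPEND 24: p_7 = 24·5049534721 + 102990779 = 121291824083, q_7 = 24·120160514 + 2450805 = 2886303141 → 121291824083/2886303141
APPEND 4: p_8 = 4·121291824083 + 5049534721 = 490216831053, q_8 = 4·2886303141 + 120160514 = 11665373078 → 490216831053/11665373078
APPEND 28: p_9 = 28·490216831053 + 121291824083 = 13847363093567, q_9 = 28·11665373078 + 2886303141 = 329516749325 → 13847363093567/329516749325
APPEND 44: p_10 = 44·13847363093567 + 490216831053 = 609774192948001, q_10 = 44·329516749325 + 11665373078 = 14510402343378 → 609774192948001/14510402343378
APPEND 28: p_11 = 28·609774192948001 + 13847363093567 = 17087524765637595, q_11 = 28·14510402343378 + 329516749325 = 406620782363909 → 17087524765637595/406620782363909
APPEND 42: p_12 = 42·17087524765637595 + 609774192948001 = 718285814349726991, q_12 = 42·406620782363909 + 14510402343378 = 17092583261627556 → 718285814349726991/17092583261627556
APPEND 13: p_13 = 13·718285814349726991 + 17087524765637595 = 9354803111312088478, q_13 = 13·17092583261627556 + 406620782363909 = 222610203183522137 → 9354803111312088478/222610203183522137
APPEND 8: p_14 = 8·9354803111312088478 + 718285814349726991 = 75556710704846434815, q_14 = 8·222610203183522137 + 17092583261627556 = 1797974208729804652 → 75556710704846434815/1797974208729804652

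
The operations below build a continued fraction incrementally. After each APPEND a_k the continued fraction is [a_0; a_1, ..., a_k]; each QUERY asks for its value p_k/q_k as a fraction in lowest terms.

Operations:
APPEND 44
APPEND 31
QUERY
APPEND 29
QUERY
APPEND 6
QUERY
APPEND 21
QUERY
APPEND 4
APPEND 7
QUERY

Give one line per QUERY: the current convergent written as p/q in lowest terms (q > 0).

1365/31
39629/900
239139/5431
5061548/114951
148458865/3371596

APPEND 44: p_0 = 44·1 + 0 = 44, q_0 = 44·0 + 1 = 1 → 44/1
APPEND 31: p_1 = 31·44 + 1 = 1365, q_1 = 31·1 + 0 = 31 → 1365/31
APPEND 29: p_2 = 29·1365 + 44 = 39629, q_2 = 29·31 + 1 = 900 → 39629/900
APPEND 6: p_3 = 6·39629 + 1365 = 239139, q_3 = 6·900 + 31 = 5431 → 239139/5431
APPEND 21: p_4 = 21·239139 + 39629 = 5061548, q_4 = 21·5431 + 900 = 114951 → 5061548/114951
APPEND 4: p_5 = 4·5061548 + 239139 = 20485331, q_5 = 4·114951 + 5431 = 465235 → 20485331/465235
APPEND 7: p_6 = 7·20485331 + 5061548 = 148458865, q_6 = 7·465235 + 114951 = 3371596 → 148458865/3371596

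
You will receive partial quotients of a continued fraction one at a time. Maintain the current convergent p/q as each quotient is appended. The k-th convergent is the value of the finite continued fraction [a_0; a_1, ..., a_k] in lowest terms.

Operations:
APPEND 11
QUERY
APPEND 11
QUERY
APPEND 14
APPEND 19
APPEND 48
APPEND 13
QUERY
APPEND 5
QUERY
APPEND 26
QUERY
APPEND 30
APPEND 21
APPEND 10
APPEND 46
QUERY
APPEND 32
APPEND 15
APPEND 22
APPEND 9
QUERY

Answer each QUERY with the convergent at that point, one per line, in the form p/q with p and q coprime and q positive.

11/1
122/11
20511722/1849515
104133913/9389618
2727993460/245979583
798326287119411/71984031517279
76696760295144668619/6915646020225665245

APPEND 11: p_0 = 11·1 + 0 = 11, q_0 = 11·0 + 1 = 1 → 11/1
APPEND 11: p_1 = 11·11 + 1 = 122, q_1 = 11·1 + 0 = 11 → 122/11
APPEND 14: p_2 = 14·122 + 11 = 1719, q_2 = 14·11 + 1 = 155 → 1719/155
APPEND 19: p_3 = 19·1719 + 122 = 32783, q_3 = 19·155 + 11 = 2956 → 32783/2956
APPEND 48: p_4 = 48·32783 + 1719 = 1575303, q_4 = 48·2956 + 155 = 142043 → 1575303/142043
APPEND 13: p_5 = 13·1575303 + 32783 = 20511722, q_5 = 13·142043 + 2956 = 1849515 → 20511722/1849515
APPEND 5: p_6 = 5·20511722 + 1575303 = 104133913, q_6 = 5·1849515 + 142043 = 9389618 → 104133913/9389618
APPEND 26: p_7 = 26·104133913 + 20511722 = 2727993460, q_7 = 26·9389618 + 1849515 = 245979583 → 2727993460/245979583
APPEND 30: p_8 = 30·2727993460 + 104133913 = 81943937713, q_8 = 30·245979583 + 9389618 = 7388777108 → 81943937713/7388777108
APPEND 21: p_9 = 21·81943937713 + 2727993460 = 1723550685433, q_9 = 21·7388777108 + 245979583 = 155410298851 → 1723550685433/155410298851
APPEND 10: p_10 = 10·1723550685433 + 81943937713 = 17317450792043, q_10 = 10·155410298851 + 7388777108 = 1561491765618 → 17317450792043/1561491765618
APPEND 46: p_11 = 46·17317450792043 + 1723550685433 = 798326287119411, q_11 = 46·1561491765618 + 155410298851 = 71984031517279 → 798326287119411/71984031517279
APPEND 32: p_12 = 32·798326287119411 + 17317450792043 = 25563758638613195, q_12 = 32·71984031517279 + 1561491765618 = 2305050500318546 → 25563758638613195/2305050500318546
APPEND 15: p_13 = 15·25563758638613195 + 798326287119411 = 384254705866317336, q_13 = 15·2305050500318546 + 71984031517279 = 34647741536295469 → 384254705866317336/34647741536295469
APPEND 22: p_14 = 22·384254705866317336 + 25563758638613195 = 8479167287697594587, q_14 = 22·34647741536295469 + 2305050500318546 = 764555364298818864 → 8479167287697594587/764555364298818864
APPEND 9: p_15 = 9·8479167287697594587 + 384254705866317336 = 76696760295144668619, q_15 = 9·764555364298818864 + 34647741536295469 = 6915646020225665245 → 76696760295144668619/6915646020225665245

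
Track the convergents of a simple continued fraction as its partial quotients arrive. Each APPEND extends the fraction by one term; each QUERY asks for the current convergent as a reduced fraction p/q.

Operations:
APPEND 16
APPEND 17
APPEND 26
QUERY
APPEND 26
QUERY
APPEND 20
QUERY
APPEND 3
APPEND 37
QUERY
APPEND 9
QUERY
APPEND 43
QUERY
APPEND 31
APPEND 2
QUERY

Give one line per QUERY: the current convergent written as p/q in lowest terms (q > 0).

7114/443
185237/11535
3711854/231143
422581417/26314811
3814553552/237538263
164448384153/10240460120
10367877308743/645624064086

APPEND 16: p_0 = 16·1 + 0 = 16, q_0 = 16·0 + 1 = 1 → 16/1
APPEND 17: p_1 = 17·16 + 1 = 273, q_1 = 17·1 + 0 = 17 → 273/17
APPEND 26: p_2 = 26·273 + 16 = 7114, q_2 = 26·17 + 1 = 443 → 7114/443
APPEND 26: p_3 = 26·7114 + 273 = 185237, q_3 = 26·443 + 17 = 11535 → 185237/11535
APPEND 20: p_4 = 20·185237 + 7114 = 3711854, q_4 = 20·11535 + 443 = 231143 → 3711854/231143
APPEND 3: p_5 = 3·3711854 + 185237 = 11320799, q_5 = 3·231143 + 11535 = 704964 → 11320799/704964
APPEND 37: p_6 = 37·11320799 + 3711854 = 422581417, q_6 = 37·704964 + 231143 = 26314811 → 422581417/26314811
APPEND 9: p_7 = 9·422581417 + 11320799 = 3814553552, q_7 = 9·26314811 + 704964 = 237538263 → 3814553552/237538263
APPEND 43: p_8 = 43·3814553552 + 422581417 = 164448384153, q_8 = 43·237538263 + 26314811 = 10240460120 → 164448384153/10240460120
APPEND 31: p_9 = 31·164448384153 + 3814553552 = 5101714462295, q_9 = 31·10240460120 + 237538263 = 317691801983 → 5101714462295/317691801983
APPEND 2: p_10 = 2·5101714462295 + 164448384153 = 10367877308743, q_10 = 2·317691801983 + 10240460120 = 645624064086 → 10367877308743/645624064086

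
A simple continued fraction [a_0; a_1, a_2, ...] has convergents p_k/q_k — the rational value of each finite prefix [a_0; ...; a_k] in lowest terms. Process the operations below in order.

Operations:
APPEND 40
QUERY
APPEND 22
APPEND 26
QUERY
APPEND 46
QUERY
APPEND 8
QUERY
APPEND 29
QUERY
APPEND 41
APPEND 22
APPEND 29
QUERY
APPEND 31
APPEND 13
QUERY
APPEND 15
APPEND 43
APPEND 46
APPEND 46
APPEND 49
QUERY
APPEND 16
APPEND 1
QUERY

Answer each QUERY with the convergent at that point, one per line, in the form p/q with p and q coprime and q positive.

APPEND 40: p_0 = 40·1 + 0 = 40, q_0 = 40·0 + 1 = 1 → 40/1
APPEND 22: p_1 = 22·40 + 1 = 881, q_1 = 22·1 + 0 = 22 → 881/22
APPEND 26: p_2 = 26·881 + 40 = 22946, q_2 = 26·22 + 1 = 573 → 22946/573
APPEND 46: p_3 = 46·22946 + 881 = 1056397, q_3 = 46·573 + 22 = 26380 → 1056397/26380
APPEND 8: p_4 = 8·1056397 + 22946 = 8474122, q_4 = 8·26380 + 573 = 211613 → 8474122/211613
APPEND 29: p_5 = 29·8474122 + 1056397 = 246805935, q_5 = 29·211613 + 26380 = 6163157 → 246805935/6163157
APPEND 41: p_6 = 41·246805935 + 8474122 = 10127517457, q_6 = 41·6163157 + 211613 = 252901050 → 10127517457/252901050
APPEND 22: p_7 = 22·10127517457 + 246805935 = 223052189989, q_7 = 22·252901050 + 6163157 = 5569986257 → 223052189989/5569986257
APPEND 29: p_8 = 29·223052189989 + 10127517457 = 6478641027138, q_8 = 29·5569986257 + 252901050 = 161782502503 → 6478641027138/161782502503
APPEND 31: p_9 = 31·6478641027138 + 223052189989 = 201060924031267, q_9 = 31·161782502503 + 5569986257 = 5020827563850 → 201060924031267/5020827563850
APPEND 13: p_10 = 13·201060924031267 + 6478641027138 = 2620270653433609, q_10 = 13·5020827563850 + 161782502503 = 65432540832553 → 2620270653433609/65432540832553
APPEND 15: p_11 = 15·2620270653433609 + 201060924031267 = 39505120725535402, q_11 = 15·65432540832553 + 5020827563850 = 986508940052145 → 39505120725535402/986508940052145
APPEND 43: p_12 = 43·39505120725535402 + 2620270653433609 = 1701340461851455895, q_12 = 43·986508940052145 + 65432540832553 = 42485316963074788 → 1701340461851455895/42485316963074788
APPEND 46: p_13 = 46·1701340461851455895 + 39505120725535402 = 78301166365892506572, q_13 = 46·42485316963074788 + 986508940052145 = 1955311089241492393 → 78301166365892506572/1955311089241492393
APPEND 46: p_14 = 46·78301166365892506572 + 1701340461851455895 = 3603554993292906758207, q_14 = 46·1955311089241492393 + 42485316963074788 = 89986795422071724866 → 3603554993292906758207/89986795422071724866
APPEND 49: p_15 = 49·3603554993292906758207 + 78301166365892506572 = 176652495837718323658715, q_15 = 49·89986795422071724866 + 1955311089241492393 = 4411308286770756010827 → 176652495837718323658715/4411308286770756010827
APPEND 16: p_16 = 16·176652495837718323658715 + 3603554993292906758207 = 2830043488396786085297647, q_16 = 16·4411308286770756010827 + 89986795422071724866 = 70670919383754167898098 → 2830043488396786085297647/70670919383754167898098
APPEND 1: p_17 = 1·2830043488396786085297647 + 176652495837718323658715 = 3006695984234504408956362, q_17 = 1·70670919383754167898098 + 4411308286770756010827 = 75082227670524923908925 → 3006695984234504408956362/75082227670524923908925

40/1
22946/573
1056397/26380
8474122/211613
246805935/6163157
6478641027138/161782502503
2620270653433609/65432540832553
176652495837718323658715/4411308286770756010827
3006695984234504408956362/75082227670524923908925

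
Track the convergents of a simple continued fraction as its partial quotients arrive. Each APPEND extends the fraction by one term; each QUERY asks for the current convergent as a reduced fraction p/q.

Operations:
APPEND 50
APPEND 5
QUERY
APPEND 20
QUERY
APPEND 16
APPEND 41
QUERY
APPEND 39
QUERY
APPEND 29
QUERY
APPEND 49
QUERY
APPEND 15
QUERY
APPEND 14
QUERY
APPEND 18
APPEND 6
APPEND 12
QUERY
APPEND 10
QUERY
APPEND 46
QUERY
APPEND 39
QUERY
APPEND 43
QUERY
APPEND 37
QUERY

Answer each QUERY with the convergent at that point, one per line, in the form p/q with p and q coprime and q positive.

251/5
5070/101
3341281/66562
130391330/2597539
3784689851/75395193
185580194029/3696961996
2787487600286/55529825133
39210406598033/781114513858
52196485743812636/1039811522610417
526255516682913673/10483589887065490
24259950253157841594/483284946327622957
946664315389838735839/18858596496664360813
40730825512016223482671/811402934302895137916
1507987208259990107594666/30040767165703784463705

APPEND 50: p_0 = 50·1 + 0 = 50, q_0 = 50·0 + 1 = 1 → 50/1
APPEND 5: p_1 = 5·50 + 1 = 251, q_1 = 5·1 + 0 = 5 → 251/5
APPEND 20: p_2 = 20·251 + 50 = 5070, q_2 = 20·5 + 1 = 101 → 5070/101
APPEND 16: p_3 = 16·5070 + 251 = 81371, q_3 = 16·101 + 5 = 1621 → 81371/1621
APPEND 41: p_4 = 41·81371 + 5070 = 3341281, q_4 = 41·1621 + 101 = 66562 → 3341281/66562
APPEND 39: p_5 = 39·3341281 + 81371 = 130391330, q_5 = 39·66562 + 1621 = 2597539 → 130391330/2597539
APPEND 29: p_6 = 29·130391330 + 3341281 = 3784689851, q_6 = 29·2597539 + 66562 = 75395193 → 3784689851/75395193
APPEND 49: p_7 = 49·3784689851 + 130391330 = 185580194029, q_7 = 49·75395193 + 2597539 = 3696961996 → 185580194029/3696961996
APPEND 15: p_8 = 15·185580194029 + 3784689851 = 2787487600286, q_8 = 15·3696961996 + 75395193 = 55529825133 → 2787487600286/55529825133
APPEND 14: p_9 = 14·2787487600286 + 185580194029 = 39210406598033, q_9 = 14·55529825133 + 3696961996 = 781114513858 → 39210406598033/781114513858
APPEND 18: p_10 = 18·39210406598033 + 2787487600286 = 708574806364880, q_10 = 18·781114513858 + 55529825133 = 14115591074577 → 708574806364880/14115591074577
APPEND 6: p_11 = 6·708574806364880 + 39210406598033 = 4290659244787313, q_11 = 6·14115591074577 + 781114513858 = 85474660961320 → 4290659244787313/85474660961320
APPEND 12: p_12 = 12·4290659244787313 + 708574806364880 = 52196485743812636, q_12 = 12·85474660961320 + 14115591074577 = 1039811522610417 → 52196485743812636/1039811522610417
APPEND 10: p_13 = 10·52196485743812636 + 4290659244787313 = 526255516682913673, q_13 = 10·1039811522610417 + 85474660961320 = 10483589887065490 → 526255516682913673/10483589887065490
APPEND 46: p_14 = 46·526255516682913673 + 52196485743812636 = 24259950253157841594, q_14 = 46·10483589887065490 + 1039811522610417 = 483284946327622957 → 24259950253157841594/483284946327622957
APPEND 39: p_15 = 39·24259950253157841594 + 526255516682913673 = 946664315389838735839, q_15 = 39·483284946327622957 + 10483589887065490 = 18858596496664360813 → 946664315389838735839/18858596496664360813
APPEND 43: p_16 = 43·946664315389838735839 + 24259950253157841594 = 40730825512016223482671, q_16 = 43·18858596496664360813 + 483284946327622957 = 811402934302895137916 → 40730825512016223482671/811402934302895137916
APPEND 37: p_17 = 37·40730825512016223482671 + 946664315389838735839 = 1507987208259990107594666, q_17 = 37·811402934302895137916 + 18858596496664360813 = 30040767165703784463705 → 1507987208259990107594666/30040767165703784463705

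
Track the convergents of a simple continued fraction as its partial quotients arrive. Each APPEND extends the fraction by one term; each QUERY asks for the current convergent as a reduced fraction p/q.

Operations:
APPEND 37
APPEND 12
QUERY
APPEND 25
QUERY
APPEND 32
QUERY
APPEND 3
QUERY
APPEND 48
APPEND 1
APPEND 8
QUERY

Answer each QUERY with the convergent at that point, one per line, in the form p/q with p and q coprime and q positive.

APPEND 37: p_0 = 37·1 + 0 = 37, q_0 = 37·0 + 1 = 1 → 37/1
APPEND 12: p_1 = 12·37 + 1 = 445, q_1 = 12·1 + 0 = 12 → 445/12
APPEND 25: p_2 = 25·445 + 37 = 11162, q_2 = 25·12 + 1 = 301 → 11162/301
APPEND 32: p_3 = 32·11162 + 445 = 357629, q_3 = 32·301 + 12 = 9644 → 357629/9644
APPEND 3: p_4 = 3·357629 + 11162 = 1084049, q_4 = 3·9644 + 301 = 29233 → 1084049/29233
APPEND 48: p_5 = 48·1084049 + 357629 = 52391981, q_5 = 48·29233 + 9644 = 1412828 → 52391981/1412828
APPEND 1: p_6 = 1·52391981 + 1084049 = 53476030, q_6 = 1·1412828 + 29233 = 1442061 → 53476030/1442061
APPEND 8: p_7 = 8·53476030 + 52391981 = 480200221, q_7 = 8·1442061 + 1412828 = 12949316 → 480200221/12949316

445/12
11162/301
357629/9644
1084049/29233
480200221/12949316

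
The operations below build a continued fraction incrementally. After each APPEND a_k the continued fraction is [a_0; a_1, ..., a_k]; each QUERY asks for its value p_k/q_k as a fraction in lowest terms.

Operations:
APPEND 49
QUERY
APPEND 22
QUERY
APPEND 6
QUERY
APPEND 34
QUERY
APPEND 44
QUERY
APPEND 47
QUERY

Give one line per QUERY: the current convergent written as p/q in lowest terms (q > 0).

49/1
1079/22
6523/133
222861/4544
9812407/200069
461405990/9407787

APPEND 49: p_0 = 49·1 + 0 = 49, q_0 = 49·0 + 1 = 1 → 49/1
APPEND 22: p_1 = 22·49 + 1 = 1079, q_1 = 22·1 + 0 = 22 → 1079/22
APPEND 6: p_2 = 6·1079 + 49 = 6523, q_2 = 6·22 + 1 = 133 → 6523/133
APPEND 34: p_3 = 34·6523 + 1079 = 222861, q_3 = 34·133 + 22 = 4544 → 222861/4544
APPEND 44: p_4 = 44·222861 + 6523 = 9812407, q_4 = 44·4544 + 133 = 200069 → 9812407/200069
APPEND 47: p_5 = 47·9812407 + 222861 = 461405990, q_5 = 47·200069 + 4544 = 9407787 → 461405990/9407787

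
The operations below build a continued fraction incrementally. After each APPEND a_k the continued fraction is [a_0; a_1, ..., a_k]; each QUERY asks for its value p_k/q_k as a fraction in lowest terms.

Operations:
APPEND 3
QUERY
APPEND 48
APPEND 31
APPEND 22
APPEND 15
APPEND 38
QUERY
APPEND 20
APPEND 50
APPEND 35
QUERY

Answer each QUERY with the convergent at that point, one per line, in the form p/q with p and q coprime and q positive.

APPEND 3: p_0 = 3·1 + 0 = 3, q_0 = 3·0 + 1 = 1 → 3/1
APPEND 48: p_1 = 48·3 + 1 = 145, q_1 = 48·1 + 0 = 48 → 145/48
APPEND 31: p_2 = 31·145 + 3 = 4498, q_2 = 31·48 + 1 = 1489 → 4498/1489
APPEND 22: p_3 = 22·4498 + 145 = 99101, q_3 = 22·1489 + 48 = 32806 → 99101/32806
APPEND 15: p_4 = 15·99101 + 4498 = 1491013, q_4 = 15·32806 + 1489 = 493579 → 1491013/493579
APPEND 38: p_5 = 38·1491013 + 99101 = 56757595, q_5 = 38·493579 + 32806 = 18788808 → 56757595/18788808
APPEND 20: p_6 = 20·56757595 + 1491013 = 1136642913, q_6 = 20·18788808 + 493579 = 376269739 → 1136642913/376269739
APPEND 50: p_7 = 50·1136642913 + 56757595 = 56888903245, q_7 = 50·376269739 + 18788808 = 18832275758 → 56888903245/18832275758
APPEND 35: p_8 = 35·56888903245 + 1136642913 = 1992248256488, q_8 = 35·18832275758 + 376269739 = 659505921269 → 1992248256488/659505921269

3/1
56757595/18788808
1992248256488/659505921269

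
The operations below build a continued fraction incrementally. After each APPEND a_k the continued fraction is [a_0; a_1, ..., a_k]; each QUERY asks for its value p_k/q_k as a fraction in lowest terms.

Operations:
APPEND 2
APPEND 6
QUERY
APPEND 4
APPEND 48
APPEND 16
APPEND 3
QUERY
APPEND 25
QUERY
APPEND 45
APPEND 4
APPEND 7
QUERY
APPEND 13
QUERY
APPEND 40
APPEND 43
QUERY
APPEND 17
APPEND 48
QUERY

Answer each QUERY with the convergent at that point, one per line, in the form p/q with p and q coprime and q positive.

13/6
127807/59169
3236909/1498546
4250531011/1967808253
55843294900/25852980791
96289083356373/44577595696190
78775604253853269/36469627861702094

APPEND 2: p_0 = 2·1 + 0 = 2, q_0 = 2·0 + 1 = 1 → 2/1
APPEND 6: p_1 = 6·2 + 1 = 13, q_1 = 6·1 + 0 = 6 → 13/6
APPEND 4: p_2 = 4·13 + 2 = 54, q_2 = 4·6 + 1 = 25 → 54/25
APPEND 48: p_3 = 48·54 + 13 = 2605, q_3 = 48·25 + 6 = 1206 → 2605/1206
APPEND 16: p_4 = 16·2605 + 54 = 41734, q_4 = 16·1206 + 25 = 19321 → 41734/19321
APPEND 3: p_5 = 3·41734 + 2605 = 127807, q_5 = 3·19321 + 1206 = 59169 → 127807/59169
APPEND 25: p_6 = 25·127807 + 41734 = 3236909, q_6 = 25·59169 + 19321 = 1498546 → 3236909/1498546
APPEND 45: p_7 = 45·3236909 + 127807 = 145788712, q_7 = 45·1498546 + 59169 = 67493739 → 145788712/67493739
APPEND 4: p_8 = 4·145788712 + 3236909 = 586391757, q_8 = 4·67493739 + 1498546 = 271473502 → 586391757/271473502
APPEND 7: p_9 = 7·586391757 + 145788712 = 4250531011, q_9 = 7·271473502 + 67493739 = 1967808253 → 4250531011/1967808253
APPEND 13: p_10 = 13·4250531011 + 586391757 = 55843294900, q_10 = 13·1967808253 + 271473502 = 25852980791 → 55843294900/25852980791
APPEND 40: p_11 = 40·55843294900 + 4250531011 = 2237982327011, q_11 = 40·25852980791 + 1967808253 = 1036087039893 → 2237982327011/1036087039893
APPEND 43: p_12 = 43·2237982327011 + 55843294900 = 96289083356373, q_12 = 43·1036087039893 + 25852980791 = 44577595696190 → 96289083356373/44577595696190
APPEND 17: p_13 = 17·96289083356373 + 2237982327011 = 1639152399385352, q_13 = 17·44577595696190 + 1036087039893 = 758855213875123 → 1639152399385352/758855213875123
APPEND 48: p_14 = 48·1639152399385352 + 96289083356373 = 78775604253853269, q_14 = 48·758855213875123 + 44577595696190 = 36469627861702094 → 78775604253853269/36469627861702094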